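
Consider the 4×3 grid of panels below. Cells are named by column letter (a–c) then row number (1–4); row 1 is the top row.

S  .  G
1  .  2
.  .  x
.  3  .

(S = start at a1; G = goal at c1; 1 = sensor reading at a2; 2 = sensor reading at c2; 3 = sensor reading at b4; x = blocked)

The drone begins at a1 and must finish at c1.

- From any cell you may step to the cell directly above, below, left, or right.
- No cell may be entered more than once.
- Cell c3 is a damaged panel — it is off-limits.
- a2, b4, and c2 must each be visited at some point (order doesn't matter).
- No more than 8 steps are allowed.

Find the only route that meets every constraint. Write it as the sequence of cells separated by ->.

a1 -> a2 -> a3 -> a4 -> b4 -> b3 -> b2 -> c2 -> c1

The 8-move cap with required stops at a2, b4, c2 leaves no slack for detours.
Route from a1: down 3 to a4, right 1 to b4, up 2 to b2, right 1 to c2, up 1 to c1 — 8 moves in all.
Check: all required cells visited; 8 ≤ 8 moves.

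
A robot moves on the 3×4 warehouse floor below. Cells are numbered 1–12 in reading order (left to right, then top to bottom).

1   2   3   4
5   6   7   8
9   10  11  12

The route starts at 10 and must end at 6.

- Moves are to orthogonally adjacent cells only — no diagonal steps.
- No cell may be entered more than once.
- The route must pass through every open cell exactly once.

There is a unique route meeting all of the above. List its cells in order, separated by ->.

Need to visit all 12 open cells exactly once, starting at 10 and ending at 6.
Cell 1 has only two open neighbours (5 and 2), so the path must pass straight through it: one of those is the cell it's entered from and the other is where it exits.
Route from 10: left 1 to 9, up 2 to 1, right 3 to 4, down 2 to 12, left 1 to 11, up 1 to 7, left 1 to 6 — 11 moves in all.
Check: all 12 open cells covered.

10 -> 9 -> 5 -> 1 -> 2 -> 3 -> 4 -> 8 -> 12 -> 11 -> 7 -> 6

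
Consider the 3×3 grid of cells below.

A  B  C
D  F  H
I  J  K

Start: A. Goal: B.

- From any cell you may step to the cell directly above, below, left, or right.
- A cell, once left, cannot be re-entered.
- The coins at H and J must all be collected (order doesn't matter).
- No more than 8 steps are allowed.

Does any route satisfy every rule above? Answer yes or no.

One route that works: A → D → I → J → F → H → C → B.

yes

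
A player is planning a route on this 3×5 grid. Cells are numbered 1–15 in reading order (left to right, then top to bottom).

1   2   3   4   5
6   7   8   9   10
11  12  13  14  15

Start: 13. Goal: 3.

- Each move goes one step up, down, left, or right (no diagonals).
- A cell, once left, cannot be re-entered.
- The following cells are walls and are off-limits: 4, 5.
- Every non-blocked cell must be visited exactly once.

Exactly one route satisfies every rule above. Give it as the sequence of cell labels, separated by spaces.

Need to visit all 13 open cells exactly once, starting at 13 and ending at 3.
Cell 10 has only two open neighbours (15 and 9), so the path must pass straight through it: one of those is the cell it's entered from and the other is where it exits.
Route from 13: 2× right (reaching 15), up to 10, 3× left (reaching 7), down to 12, left to 11, 2× up (reaching 1), 2× right (reaching 3) — 12 moves in all.
Check: all 13 open cells covered.

13 14 15 10 9 8 7 12 11 6 1 2 3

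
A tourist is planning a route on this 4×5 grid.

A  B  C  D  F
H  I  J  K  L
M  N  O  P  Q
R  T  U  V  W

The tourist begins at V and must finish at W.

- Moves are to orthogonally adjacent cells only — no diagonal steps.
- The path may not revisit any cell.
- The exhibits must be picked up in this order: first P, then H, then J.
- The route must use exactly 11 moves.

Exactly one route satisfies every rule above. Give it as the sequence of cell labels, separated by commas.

V, P, O, N, M, H, I, J, K, L, Q, W

The waypoints must appear in the order P, H, J, with no cell reused.
Route from V: up to P, 3× left (reaching M), up to H, 4× right (reaching L), 2× down (reaching W) — 11 moves in all.
Check: order respected (P at step 1, H at step 5, J at step 7); 11 moves as required.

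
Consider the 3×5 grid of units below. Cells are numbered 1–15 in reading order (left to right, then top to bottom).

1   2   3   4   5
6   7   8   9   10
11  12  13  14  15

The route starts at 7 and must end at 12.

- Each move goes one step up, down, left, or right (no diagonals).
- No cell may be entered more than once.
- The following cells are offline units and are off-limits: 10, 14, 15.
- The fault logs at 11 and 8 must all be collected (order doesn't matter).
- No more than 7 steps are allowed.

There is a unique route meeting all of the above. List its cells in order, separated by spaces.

Any route must reach 11 and 8 and still end at 12 within 7 moves, so the order of the required stops is forced.
Route from 7: right to 8, up to 3, 2× left (reaching 1), 2× down (reaching 11), right to 12 — 7 moves in all.
Check: all required cells visited; 7 ≤ 7 moves.

7 8 3 2 1 6 11 12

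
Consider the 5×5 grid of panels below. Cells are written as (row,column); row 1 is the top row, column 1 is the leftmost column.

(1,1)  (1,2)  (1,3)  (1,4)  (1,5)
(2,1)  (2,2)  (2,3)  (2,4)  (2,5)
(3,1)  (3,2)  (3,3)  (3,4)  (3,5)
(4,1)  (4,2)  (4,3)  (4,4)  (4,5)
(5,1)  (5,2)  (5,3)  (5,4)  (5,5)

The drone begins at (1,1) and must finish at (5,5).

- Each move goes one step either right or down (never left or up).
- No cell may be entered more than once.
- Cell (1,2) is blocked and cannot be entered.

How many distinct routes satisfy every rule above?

35

A right/down-only route from (1,1) to (5,5) makes exactly 4 down-moves and 4 right-moves in some order.
With no other constraints that would be C(8,4) = 70 routes.
Subtract routes through each blocked cell (inclusion–exclusion for overlaps): − through (1,2): 35 → 35.
That gives 35 routes.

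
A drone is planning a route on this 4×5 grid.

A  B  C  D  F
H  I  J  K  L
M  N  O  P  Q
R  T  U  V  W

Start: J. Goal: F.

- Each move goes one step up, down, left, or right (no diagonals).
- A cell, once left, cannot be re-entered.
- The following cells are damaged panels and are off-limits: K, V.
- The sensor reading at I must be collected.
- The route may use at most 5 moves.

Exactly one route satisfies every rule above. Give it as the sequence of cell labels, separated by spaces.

J I B C D F

Any route must reach I and still end at F within 5 moves, so the order of the required stops is forced.
Route from J: left to I, up to B, 3× right (reaching F) — 5 moves in all.
Check: all required cells visited; 5 ≤ 5 moves.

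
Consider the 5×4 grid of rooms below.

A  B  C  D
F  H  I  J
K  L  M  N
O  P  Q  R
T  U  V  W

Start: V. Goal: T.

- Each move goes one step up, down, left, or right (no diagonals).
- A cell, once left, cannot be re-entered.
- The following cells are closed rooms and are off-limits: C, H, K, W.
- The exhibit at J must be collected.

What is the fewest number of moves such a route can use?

Any route passes through J somewhere between V and T. Summing Manhattan distances along the two legs (V → J → T) gives a lower bound of 4 + 6 = 10 moves.
A route of 10 moves achieves this: V → Q → R → N → J → I → M → L → P → U → T.
Since 10 matches the lower bound, it is optimal.

10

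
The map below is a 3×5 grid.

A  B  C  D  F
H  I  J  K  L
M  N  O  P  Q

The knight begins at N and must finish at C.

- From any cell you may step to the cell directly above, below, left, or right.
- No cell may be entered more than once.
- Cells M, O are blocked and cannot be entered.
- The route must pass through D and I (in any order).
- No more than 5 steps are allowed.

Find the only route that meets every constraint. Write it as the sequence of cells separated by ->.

N -> I -> J -> K -> D -> C

Any route must reach D and I and still end at C within 5 moves, so the order of the required stops is forced.
Route from N: up to I, 2× right (reaching K), up to D, left to C — 5 moves in all.
Check: all required cells visited; 5 ≤ 5 moves.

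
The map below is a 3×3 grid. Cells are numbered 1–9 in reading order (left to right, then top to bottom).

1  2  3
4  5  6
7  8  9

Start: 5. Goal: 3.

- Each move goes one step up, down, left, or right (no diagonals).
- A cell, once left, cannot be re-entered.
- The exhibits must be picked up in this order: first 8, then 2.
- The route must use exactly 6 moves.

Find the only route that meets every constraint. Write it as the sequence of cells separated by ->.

The waypoints must appear in the order 8, 2, with no cell reused.
Route from 5: down 1 to 8, left 1 to 7, up 2 to 1, right 2 to 3 — 6 moves in all.
Check: order respected (8 at step 1, 2 at step 5); 6 moves as required.

5 -> 8 -> 7 -> 4 -> 1 -> 2 -> 3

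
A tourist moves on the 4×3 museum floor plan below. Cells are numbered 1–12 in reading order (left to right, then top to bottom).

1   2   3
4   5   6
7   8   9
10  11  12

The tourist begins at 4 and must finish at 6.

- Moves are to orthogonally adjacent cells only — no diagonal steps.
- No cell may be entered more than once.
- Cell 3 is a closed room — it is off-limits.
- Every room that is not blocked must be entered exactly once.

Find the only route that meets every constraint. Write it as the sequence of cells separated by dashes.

Need to visit all 11 open cells exactly once, starting at 4 and ending at 6.
Cell 1 has only two open neighbours (4 and 2), so the path must pass straight through it: one of those is the cell it's entered from and the other is where it exits.
Route from 4: up 1 to 1, right 1 to 2, down 2 to 8, left 1 to 7, down 1 to 10, right 2 to 12, up 2 to 6 — 10 moves in all.
Check: all 11 open cells covered.

4 - 1 - 2 - 5 - 8 - 7 - 10 - 11 - 12 - 9 - 6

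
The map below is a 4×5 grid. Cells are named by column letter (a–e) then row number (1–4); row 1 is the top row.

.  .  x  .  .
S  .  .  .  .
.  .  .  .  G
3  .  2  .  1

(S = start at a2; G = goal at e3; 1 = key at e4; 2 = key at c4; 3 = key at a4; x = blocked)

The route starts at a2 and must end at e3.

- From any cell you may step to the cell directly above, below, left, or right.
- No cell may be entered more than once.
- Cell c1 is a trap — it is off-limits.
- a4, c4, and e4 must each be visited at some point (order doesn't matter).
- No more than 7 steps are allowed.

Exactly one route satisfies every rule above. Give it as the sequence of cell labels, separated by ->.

a2 -> a3 -> a4 -> b4 -> c4 -> d4 -> e4 -> e3

Any route must reach a4, c4, and e4 and still end at e3 within 7 moves, so the order of the required stops is forced.
Route from a2: 2× down (reaching a4), 4× right (reaching e4), up to e3 — 7 moves in all.
Check: all required cells visited; 7 ≤ 7 moves.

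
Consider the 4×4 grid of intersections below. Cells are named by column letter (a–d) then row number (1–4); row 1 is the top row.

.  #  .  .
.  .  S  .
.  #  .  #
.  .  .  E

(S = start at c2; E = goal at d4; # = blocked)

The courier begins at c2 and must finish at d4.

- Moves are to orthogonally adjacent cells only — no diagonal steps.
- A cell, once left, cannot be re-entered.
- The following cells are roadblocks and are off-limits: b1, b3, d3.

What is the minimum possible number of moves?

3

The Manhattan distance from c2 to d4 is |2−4| + |3−4| = 3, so at least 3 moves are needed.
A route of 3 moves achieves this: c2 → c3 → c4 → d4.
Since 3 matches the lower bound, it is optimal.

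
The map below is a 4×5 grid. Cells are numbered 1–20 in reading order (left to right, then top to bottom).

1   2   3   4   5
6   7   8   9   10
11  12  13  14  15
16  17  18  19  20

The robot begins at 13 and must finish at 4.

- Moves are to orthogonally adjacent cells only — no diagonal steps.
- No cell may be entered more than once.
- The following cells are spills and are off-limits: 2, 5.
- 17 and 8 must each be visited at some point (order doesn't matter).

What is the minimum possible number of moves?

7

Any route passes through 17 and 8 in some order between 13 and 4. Summing Manhattan distances along each leg and taking the cheapest ordering (13 → 17 → 8 → 4) gives a lower bound of 2 + 3 + 2 = 7 moves.
A route of 7 moves achieves this: 13 → 18 → 17 → 12 → 7 → 8 → 3 → 4.
Since 7 matches the lower bound, it is optimal.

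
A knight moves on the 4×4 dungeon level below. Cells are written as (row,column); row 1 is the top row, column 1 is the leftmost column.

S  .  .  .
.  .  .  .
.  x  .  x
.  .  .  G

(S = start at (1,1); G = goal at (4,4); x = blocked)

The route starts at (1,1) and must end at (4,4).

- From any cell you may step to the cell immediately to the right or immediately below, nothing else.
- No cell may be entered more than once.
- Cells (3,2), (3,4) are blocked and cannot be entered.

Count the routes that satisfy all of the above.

4

A right/down-only route from (1,1) to (4,4) makes exactly 3 down-moves and 3 right-moves in some order.
With no other constraints that would be C(6,3) = 20 routes.
Subtract routes through each blocked cell (inclusion–exclusion for overlaps): − through (3,2): 9 − through (3,4): 10 + through (3,2)&(3,4): 3 → 4.
That gives 4 routes.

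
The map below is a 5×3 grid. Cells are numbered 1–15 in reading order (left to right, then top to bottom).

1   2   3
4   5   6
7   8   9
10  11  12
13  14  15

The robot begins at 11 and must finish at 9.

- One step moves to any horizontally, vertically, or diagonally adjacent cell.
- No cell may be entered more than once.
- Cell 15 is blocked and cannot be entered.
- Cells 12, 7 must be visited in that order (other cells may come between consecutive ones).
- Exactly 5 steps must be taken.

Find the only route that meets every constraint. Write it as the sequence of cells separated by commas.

The waypoints must appear in the order 12, 7, with no cell reused.
Route from 11: right 1 to 12, up-left 1 to 8, left 1 to 7, up-right 1 to 5, down-right 1 to 9 — 5 moves in all.
Check: order respected (12 at step 1, 7 at step 3); 5 moves as required.

11, 12, 8, 7, 5, 9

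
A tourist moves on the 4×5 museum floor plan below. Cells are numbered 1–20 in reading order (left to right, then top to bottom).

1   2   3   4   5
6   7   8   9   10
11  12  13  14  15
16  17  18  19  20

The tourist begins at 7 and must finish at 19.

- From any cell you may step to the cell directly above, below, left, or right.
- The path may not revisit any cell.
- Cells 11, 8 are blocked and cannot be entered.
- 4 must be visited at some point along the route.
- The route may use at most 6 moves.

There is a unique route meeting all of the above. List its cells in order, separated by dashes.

Any route must reach 4 and still end at 19 within 6 moves, so the order of the required stops is forced.
Route from 7: up to 2, 2× right (reaching 4), 3× down (reaching 19) — 6 moves in all.
Check: all required cells visited; 6 ≤ 6 moves.

7 - 2 - 3 - 4 - 9 - 14 - 19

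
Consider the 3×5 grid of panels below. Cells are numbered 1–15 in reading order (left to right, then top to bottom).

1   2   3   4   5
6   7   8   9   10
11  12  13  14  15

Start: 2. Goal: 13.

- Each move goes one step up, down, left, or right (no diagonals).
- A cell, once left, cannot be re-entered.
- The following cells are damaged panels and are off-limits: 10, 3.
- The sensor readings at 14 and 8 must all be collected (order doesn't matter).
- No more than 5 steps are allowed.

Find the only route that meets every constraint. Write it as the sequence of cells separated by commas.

2, 7, 8, 9, 14, 13

The budget equals the shortest possible length, so every move has to be on a shortest route through the required cells.
Route from 2: down 1 to 7, right 2 to 9, down 1 to 14, left 1 to 13 — 5 moves in all.
Check: all required cells visited; 5 ≤ 5 moves.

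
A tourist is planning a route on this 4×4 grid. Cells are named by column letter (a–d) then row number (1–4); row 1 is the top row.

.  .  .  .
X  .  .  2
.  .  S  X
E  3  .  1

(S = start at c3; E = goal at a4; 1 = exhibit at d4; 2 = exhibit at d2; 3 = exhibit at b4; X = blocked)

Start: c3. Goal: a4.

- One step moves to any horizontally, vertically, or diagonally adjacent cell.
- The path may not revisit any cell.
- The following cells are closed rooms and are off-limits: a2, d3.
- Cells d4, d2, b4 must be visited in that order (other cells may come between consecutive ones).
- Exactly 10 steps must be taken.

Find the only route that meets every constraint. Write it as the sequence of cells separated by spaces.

c3 d4 c4 b3 c2 d2 c1 b2 a3 b4 a4

The waypoints must appear in the order d4, d2, b4, with no cell reused.
Route from c3: down-right 1 to d4, left 1 to c4, up-left 1 to b3, up-right 1 to c2, right 1 to d2, up-left 1 to c1, down-left 2 to a3, down-right 1 to b4, left 1 to a4 — 10 moves in all.
Check: order respected (1 at step 1, 2 at step 5, 3 at step 9); 10 moves as required.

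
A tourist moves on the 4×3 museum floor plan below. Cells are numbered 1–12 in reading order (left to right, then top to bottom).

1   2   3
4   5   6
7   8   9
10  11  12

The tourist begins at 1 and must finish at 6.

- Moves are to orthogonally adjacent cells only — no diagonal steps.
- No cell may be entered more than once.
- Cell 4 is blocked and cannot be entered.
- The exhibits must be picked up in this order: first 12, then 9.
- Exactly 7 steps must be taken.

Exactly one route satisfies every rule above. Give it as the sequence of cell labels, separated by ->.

The waypoints must appear in the order 12, 9, with no cell reused.
Route from 1: right 1 to 2, down 3 to 11, right 1 to 12, up 2 to 6 — 7 moves in all.
Check: order respected (12 at step 5, 9 at step 6); 7 moves as required.

1 -> 2 -> 5 -> 8 -> 11 -> 12 -> 9 -> 6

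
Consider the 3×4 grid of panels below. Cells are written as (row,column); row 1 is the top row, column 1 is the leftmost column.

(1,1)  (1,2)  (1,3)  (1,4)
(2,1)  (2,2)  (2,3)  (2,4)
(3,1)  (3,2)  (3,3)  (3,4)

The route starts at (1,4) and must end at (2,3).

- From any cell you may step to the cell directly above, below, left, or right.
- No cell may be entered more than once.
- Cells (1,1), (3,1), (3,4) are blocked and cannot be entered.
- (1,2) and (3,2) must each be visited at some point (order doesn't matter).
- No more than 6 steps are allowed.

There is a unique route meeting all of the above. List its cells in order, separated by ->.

(1,4) -> (1,3) -> (1,2) -> (2,2) -> (3,2) -> (3,3) -> (2,3)

The budget equals the shortest possible length, so every move has to be on a shortest route through the required cells.
Route from (1,4): 2× left (reaching (1,2)), 2× down (reaching (3,2)), right to (3,3), up to (2,3) — 6 moves in all.
Check: all required cells visited; 6 ≤ 6 moves.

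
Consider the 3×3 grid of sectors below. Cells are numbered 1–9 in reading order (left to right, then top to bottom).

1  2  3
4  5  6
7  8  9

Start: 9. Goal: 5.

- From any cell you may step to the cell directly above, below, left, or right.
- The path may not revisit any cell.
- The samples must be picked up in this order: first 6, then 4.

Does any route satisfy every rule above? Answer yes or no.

yes

One route that works: 9 → 6 → 3 → 2 → 1 → 4 → 5.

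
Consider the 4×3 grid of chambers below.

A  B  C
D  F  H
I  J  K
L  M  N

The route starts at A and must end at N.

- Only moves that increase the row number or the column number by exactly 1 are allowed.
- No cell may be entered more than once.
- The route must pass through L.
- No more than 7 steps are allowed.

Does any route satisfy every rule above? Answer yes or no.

yes

One route that works: A → D → I → L → M → N.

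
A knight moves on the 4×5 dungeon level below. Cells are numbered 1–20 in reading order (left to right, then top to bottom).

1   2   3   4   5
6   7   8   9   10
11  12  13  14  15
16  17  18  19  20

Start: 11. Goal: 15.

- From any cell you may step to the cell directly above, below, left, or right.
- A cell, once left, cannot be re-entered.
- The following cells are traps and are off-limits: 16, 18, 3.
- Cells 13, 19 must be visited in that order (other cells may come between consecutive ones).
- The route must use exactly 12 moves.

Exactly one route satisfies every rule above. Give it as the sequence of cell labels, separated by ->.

The waypoints must appear in the order 13, 19, with no cell reused.
Route from 11: 2× up (reaching 1), right to 2, 2× down (reaching 12), right to 13, up to 8, right to 9, 2× down (reaching 19), right to 20, up to 15 — 12 moves in all.
Check: order respected (13 at step 6, 19 at step 10); 12 moves as required.

11 -> 6 -> 1 -> 2 -> 7 -> 12 -> 13 -> 8 -> 9 -> 14 -> 19 -> 20 -> 15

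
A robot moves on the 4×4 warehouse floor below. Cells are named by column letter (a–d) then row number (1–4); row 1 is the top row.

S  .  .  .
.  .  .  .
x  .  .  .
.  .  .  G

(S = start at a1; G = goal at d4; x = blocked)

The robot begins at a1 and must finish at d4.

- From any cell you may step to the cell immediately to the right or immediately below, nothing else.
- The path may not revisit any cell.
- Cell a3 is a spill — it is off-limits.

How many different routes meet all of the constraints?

16

A right/down-only route from a1 to d4 makes exactly 3 down-moves and 3 right-moves in some order.
With no other constraints that would be C(6,3) = 20 routes.
Subtract routes through each blocked cell (inclusion–exclusion for overlaps): − through a3: 4 → 16.
That gives 16 routes.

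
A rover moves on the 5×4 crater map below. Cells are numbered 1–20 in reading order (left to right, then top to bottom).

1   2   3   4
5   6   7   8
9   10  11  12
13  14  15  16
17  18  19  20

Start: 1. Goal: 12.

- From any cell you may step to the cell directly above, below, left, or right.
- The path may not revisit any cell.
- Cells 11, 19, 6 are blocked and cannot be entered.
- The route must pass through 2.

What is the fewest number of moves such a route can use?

Any route passes through 2 somewhere between 1 and 12. Summing Manhattan distances along the two legs (1 → 2 → 12) gives a lower bound of 1 + 4 = 5 moves.
A route of 5 moves achieves this: 1 → 2 → 3 → 7 → 8 → 12.
Since 5 matches the lower bound, it is optimal.

5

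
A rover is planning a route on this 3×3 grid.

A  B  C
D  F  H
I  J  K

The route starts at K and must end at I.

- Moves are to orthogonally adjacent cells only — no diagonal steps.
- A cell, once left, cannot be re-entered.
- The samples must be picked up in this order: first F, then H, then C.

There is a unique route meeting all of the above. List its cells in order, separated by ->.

K -> J -> F -> H -> C -> B -> A -> D -> I

The waypoints must appear in the order F, H, C, with no cell reused.
Route from K: left to J, up to F, right to H, up to C, 2× left (reaching A), 2× down (reaching I) — 8 moves in all.
Check: order respected (F at step 2, H at step 3, C at step 4).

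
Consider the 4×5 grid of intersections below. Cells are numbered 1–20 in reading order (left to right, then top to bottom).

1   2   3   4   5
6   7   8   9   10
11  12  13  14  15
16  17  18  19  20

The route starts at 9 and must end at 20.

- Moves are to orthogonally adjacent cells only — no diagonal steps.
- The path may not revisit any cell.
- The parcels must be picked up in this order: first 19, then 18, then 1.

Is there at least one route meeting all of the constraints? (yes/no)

One route that works: 9 → 14 → 19 → 18 → 13 → 8 → 7 → 6 → 1 → 2 → 3 → 4 → 5 → 10 → 15 → 20.

yes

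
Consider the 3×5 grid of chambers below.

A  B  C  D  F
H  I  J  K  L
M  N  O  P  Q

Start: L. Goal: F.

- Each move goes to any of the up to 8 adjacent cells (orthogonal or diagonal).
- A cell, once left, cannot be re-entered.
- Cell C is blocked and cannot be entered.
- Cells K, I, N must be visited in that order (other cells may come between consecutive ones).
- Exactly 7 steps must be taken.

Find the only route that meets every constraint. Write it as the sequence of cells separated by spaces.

The waypoints must appear in the order K, I, N, with no cell reused.
Route from L: left to K, down-left to O, up-left to I, down to N, 2× up-right (reaching D), right to F — 7 moves in all.
Check: order respected (K at step 1, I at step 3, N at step 4); 7 moves as required.

L K O I N J D F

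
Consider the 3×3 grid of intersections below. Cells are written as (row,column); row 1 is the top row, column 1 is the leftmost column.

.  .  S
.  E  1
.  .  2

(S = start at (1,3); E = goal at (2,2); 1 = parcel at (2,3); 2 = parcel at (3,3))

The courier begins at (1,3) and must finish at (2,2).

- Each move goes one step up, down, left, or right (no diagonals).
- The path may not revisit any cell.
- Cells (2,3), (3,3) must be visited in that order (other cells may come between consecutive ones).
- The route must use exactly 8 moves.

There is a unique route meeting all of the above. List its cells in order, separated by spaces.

(1,3) (2,3) (3,3) (3,2) (3,1) (2,1) (1,1) (1,2) (2,2)

The waypoints must appear in the order (2,3), (3,3), with no cell reused.
Route from (1,3): 2× down (reaching (3,3)), 2× left (reaching (3,1)), 2× up (reaching (1,1)), right to (1,2), down to (2,2) — 8 moves in all.
Check: order respected (1 at step 1, 2 at step 2); 8 moves as required.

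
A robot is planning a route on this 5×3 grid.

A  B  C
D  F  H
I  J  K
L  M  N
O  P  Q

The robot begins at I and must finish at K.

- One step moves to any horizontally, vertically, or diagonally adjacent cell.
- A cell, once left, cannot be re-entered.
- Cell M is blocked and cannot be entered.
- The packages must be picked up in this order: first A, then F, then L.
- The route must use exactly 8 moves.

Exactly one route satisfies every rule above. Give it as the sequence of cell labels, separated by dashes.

The waypoints must appear in the order A, F, L, with no cell reused.
Route from I: up 2 to A, down-right 1 to F, down 1 to J, down-left 1 to L, down-right 1 to P, up-right 1 to N, up 1 to K — 8 moves in all.
Check: order respected (A at step 2, F at step 3, L at step 5); 8 moves as required.

I - D - A - F - J - L - P - N - K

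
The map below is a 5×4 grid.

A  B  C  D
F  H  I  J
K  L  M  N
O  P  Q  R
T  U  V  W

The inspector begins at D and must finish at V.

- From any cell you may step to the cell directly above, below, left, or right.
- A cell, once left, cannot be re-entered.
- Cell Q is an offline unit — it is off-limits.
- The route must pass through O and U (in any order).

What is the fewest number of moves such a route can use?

Any route passes through O and U in some order between D and V. Summing Manhattan distances along each leg and taking the cheapest ordering (D → O → U → V) gives a lower bound of 6 + 2 + 1 = 9 moves.
A route of 9 moves achieves this: D → J → N → M → L → P → O → T → U → V.
Since 9 matches the lower bound, it is optimal.

9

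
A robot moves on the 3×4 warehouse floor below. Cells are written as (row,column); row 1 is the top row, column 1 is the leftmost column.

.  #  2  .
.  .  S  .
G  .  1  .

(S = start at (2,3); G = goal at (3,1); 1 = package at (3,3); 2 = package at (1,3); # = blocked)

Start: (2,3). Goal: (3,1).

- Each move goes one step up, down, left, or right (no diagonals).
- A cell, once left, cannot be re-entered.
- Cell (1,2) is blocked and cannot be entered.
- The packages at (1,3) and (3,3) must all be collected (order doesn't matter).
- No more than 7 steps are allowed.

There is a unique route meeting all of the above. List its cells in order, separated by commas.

(2,3), (1,3), (1,4), (2,4), (3,4), (3,3), (3,2), (3,1)

The 7-move cap with required stops at (1,3), (3,3) leaves no slack for detours.
Route from (2,3): up 1 to (1,3), right 1 to (1,4), down 2 to (3,4), left 3 to (3,1) — 7 moves in all.
Check: all required cells visited; 7 ≤ 7 moves.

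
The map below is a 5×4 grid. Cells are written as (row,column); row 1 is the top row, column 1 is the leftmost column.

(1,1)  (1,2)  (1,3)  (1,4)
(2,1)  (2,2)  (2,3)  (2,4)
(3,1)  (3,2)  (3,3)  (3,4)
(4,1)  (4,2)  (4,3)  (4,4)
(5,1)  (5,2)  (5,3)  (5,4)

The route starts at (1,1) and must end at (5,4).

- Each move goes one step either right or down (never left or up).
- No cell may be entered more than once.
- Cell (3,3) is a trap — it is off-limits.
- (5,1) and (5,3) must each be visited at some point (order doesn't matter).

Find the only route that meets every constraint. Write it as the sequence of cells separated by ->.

(1,1) -> (2,1) -> (3,1) -> (4,1) -> (5,1) -> (5,2) -> (5,3) -> (5,4)

Moves only go right or down, so the column and row indices never decrease.
Route from (1,1): down 4 to (5,1), right 3 to (5,4) — 7 moves in all.
Check: all required cells visited.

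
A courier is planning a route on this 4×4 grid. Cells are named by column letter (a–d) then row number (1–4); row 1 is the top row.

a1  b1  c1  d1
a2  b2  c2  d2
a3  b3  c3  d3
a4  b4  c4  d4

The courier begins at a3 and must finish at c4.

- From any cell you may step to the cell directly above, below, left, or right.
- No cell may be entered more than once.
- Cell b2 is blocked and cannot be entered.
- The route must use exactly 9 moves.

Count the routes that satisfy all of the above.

Need simple routes of exactly 9 moves from a3 to c4 (Manhattan distance 3, so 3 moves are spent on a detour and 3 undoing it).
Branch systematically from the start, pruning whenever the remaining move budget drops below the Manhattan distance to c4 or differs from it in parity. Grouping the completions by first move — via a2: 7; via a4: 1; via b3: 1 — and summing: 7 + 1 + 1 = 9.
That gives 9 routes.

9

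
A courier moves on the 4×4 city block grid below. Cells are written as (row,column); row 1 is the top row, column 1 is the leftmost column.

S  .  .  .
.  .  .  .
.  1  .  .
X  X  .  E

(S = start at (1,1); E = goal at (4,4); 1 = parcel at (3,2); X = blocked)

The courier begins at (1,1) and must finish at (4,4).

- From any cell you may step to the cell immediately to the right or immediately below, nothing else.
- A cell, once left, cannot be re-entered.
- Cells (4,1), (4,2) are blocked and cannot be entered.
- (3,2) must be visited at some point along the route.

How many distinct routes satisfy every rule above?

A right/down-only route from (1,1) to (4,4) makes exactly 3 down-moves and 3 right-moves in some order.
With no other constraints that would be C(6,3) = 20 routes.
Split at (3,2) and multiply the segment counts (each segment already excludes blocked cells): (1,1)→(3,2): 3; (3,2)→(4,4): 2; product = 6.
That gives 6 routes.

6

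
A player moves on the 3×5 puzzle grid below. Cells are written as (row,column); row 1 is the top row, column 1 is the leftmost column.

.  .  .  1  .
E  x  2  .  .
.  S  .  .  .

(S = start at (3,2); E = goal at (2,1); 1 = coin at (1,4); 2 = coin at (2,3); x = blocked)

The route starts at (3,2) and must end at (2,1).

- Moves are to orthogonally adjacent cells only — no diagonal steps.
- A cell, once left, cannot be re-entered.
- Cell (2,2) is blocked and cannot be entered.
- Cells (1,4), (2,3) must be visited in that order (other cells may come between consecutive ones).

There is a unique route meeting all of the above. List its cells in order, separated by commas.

The waypoints must appear in the order (1,4), (2,3), with no cell reused.
Route from (3,2): 3× right (reaching (3,5)), 2× up (reaching (1,5)), left to (1,4), down to (2,4), left to (2,3), up to (1,3), 2× left (reaching (1,1)), down to (2,1) — 12 moves in all.
Check: order respected (1 at step 6, 2 at step 8).

(3,2), (3,3), (3,4), (3,5), (2,5), (1,5), (1,4), (2,4), (2,3), (1,3), (1,2), (1,1), (2,1)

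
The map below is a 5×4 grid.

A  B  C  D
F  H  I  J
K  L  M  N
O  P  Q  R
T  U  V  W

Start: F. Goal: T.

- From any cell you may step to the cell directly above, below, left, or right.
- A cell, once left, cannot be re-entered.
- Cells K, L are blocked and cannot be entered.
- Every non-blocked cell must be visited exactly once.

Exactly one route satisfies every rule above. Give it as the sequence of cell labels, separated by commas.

Need to visit all 18 open cells exactly once, starting at F and ending at T.
Cell D has only two open neighbours (J and C), so the path must pass straight through it: one of those is the cell it's entered from and the other is where it exits.
Route from F: up to A, right to B, down to H, right to I, up to C, right to D, 2× down (reaching N), left to M, down to Q, right to R, down to W, 2× left (reaching U), up to P, left to O, down to T — 17 moves in all.
Check: all 18 open cells covered.

F, A, B, H, I, C, D, J, N, M, Q, R, W, V, U, P, O, T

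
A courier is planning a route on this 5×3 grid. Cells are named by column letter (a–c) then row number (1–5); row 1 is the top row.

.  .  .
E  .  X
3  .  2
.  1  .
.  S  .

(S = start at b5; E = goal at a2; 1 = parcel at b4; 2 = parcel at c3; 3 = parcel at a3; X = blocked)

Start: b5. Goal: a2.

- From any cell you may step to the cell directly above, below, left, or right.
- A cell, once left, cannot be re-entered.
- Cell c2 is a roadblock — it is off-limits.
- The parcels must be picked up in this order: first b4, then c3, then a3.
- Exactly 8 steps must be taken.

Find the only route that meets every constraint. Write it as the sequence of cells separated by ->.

b5 -> a5 -> a4 -> b4 -> c4 -> c3 -> b3 -> a3 -> a2

The waypoints must appear in the order b4, c3, a3, with no cell reused.
Route from b5: left 1 to a5, up 1 to a4, right 2 to c4, up 1 to c3, left 2 to a3, up 1 to a2 — 8 moves in all.
Check: order respected (1 at step 3, 2 at step 5, 3 at step 7); 8 moves as required.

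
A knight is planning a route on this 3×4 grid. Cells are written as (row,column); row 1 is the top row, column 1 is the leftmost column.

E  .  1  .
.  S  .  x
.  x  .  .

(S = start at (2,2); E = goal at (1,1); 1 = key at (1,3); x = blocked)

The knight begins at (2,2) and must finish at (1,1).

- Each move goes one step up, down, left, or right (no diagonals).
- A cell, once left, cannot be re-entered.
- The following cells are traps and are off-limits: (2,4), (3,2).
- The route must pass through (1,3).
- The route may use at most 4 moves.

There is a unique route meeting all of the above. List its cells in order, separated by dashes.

(2,2) - (2,3) - (1,3) - (1,2) - (1,1)

The budget equals the shortest possible length, so every move has to be on a shortest route through the required cells.
Route from (2,2): right to (2,3), up to (1,3), 2× left (reaching (1,1)) — 4 moves in all.
Check: all required cells visited; 4 ≤ 4 moves.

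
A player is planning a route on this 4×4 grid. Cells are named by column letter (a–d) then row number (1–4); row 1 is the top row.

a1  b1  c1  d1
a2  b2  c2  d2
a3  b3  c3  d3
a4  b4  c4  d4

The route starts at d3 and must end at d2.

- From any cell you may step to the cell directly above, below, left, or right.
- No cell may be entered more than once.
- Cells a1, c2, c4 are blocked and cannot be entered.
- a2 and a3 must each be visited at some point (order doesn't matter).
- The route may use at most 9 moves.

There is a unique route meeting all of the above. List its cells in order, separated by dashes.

The 9-move cap with required stops at a2, a3 leaves no slack for detours.
Route from d3: left 3 to a3, up 1 to a2, right 1 to b2, up 1 to b1, right 2 to d1, down 1 to d2 — 9 moves in all.
Check: all required cells visited; 9 ≤ 9 moves.

d3 - c3 - b3 - a3 - a2 - b2 - b1 - c1 - d1 - d2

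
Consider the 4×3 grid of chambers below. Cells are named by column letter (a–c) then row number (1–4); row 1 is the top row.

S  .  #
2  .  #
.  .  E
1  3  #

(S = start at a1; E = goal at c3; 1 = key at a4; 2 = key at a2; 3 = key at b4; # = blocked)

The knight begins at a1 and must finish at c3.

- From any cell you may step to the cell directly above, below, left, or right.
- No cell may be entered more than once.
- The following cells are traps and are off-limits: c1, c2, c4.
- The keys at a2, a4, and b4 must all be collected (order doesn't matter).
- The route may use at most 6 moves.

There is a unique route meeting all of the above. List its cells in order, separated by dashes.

The 6-move cap with required stops at a2, a4, b4 leaves no slack for detours.
Route from a1: 3× down (reaching a4), right to b4, up to b3, right to c3 — 6 moves in all.
Check: all required cells visited; 6 ≤ 6 moves.

a1 - a2 - a3 - a4 - b4 - b3 - c3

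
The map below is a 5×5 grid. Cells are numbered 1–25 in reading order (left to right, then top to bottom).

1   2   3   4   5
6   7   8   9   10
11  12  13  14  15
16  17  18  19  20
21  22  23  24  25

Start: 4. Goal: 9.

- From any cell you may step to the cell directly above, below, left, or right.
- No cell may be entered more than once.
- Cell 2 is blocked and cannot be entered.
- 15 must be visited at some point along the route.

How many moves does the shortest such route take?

5

Any route passes through 15 somewhere between 4 and 9. Summing Manhattan distances along the two legs (4 → 15 → 9) gives a lower bound of 3 + 2 = 5 moves.
A route of 5 moves achieves this: 4 → 5 → 10 → 15 → 14 → 9.
Since 5 matches the lower bound, it is optimal.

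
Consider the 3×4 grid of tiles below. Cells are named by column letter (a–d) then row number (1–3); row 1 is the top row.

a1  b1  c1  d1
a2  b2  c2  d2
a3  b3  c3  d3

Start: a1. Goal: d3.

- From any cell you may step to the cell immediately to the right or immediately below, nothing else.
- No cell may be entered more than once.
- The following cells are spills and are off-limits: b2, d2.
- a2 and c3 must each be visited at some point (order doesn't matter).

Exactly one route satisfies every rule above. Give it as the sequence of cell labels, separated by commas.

a1, a2, a3, b3, c3, d3

Moves only go right or down, so the column and row indices never decrease.
Route from a1: 2× down (reaching a3), 3× right (reaching d3) — 5 moves in all.
Check: all required cells visited.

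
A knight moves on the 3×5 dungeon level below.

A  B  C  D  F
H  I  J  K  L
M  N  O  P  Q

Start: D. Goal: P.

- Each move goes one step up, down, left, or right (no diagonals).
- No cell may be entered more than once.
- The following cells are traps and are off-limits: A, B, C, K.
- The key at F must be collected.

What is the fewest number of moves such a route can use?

Any route passes through F somewhere between D and P. Summing Manhattan distances along the two legs (D → F → P) gives a lower bound of 1 + 3 = 4 moves.
A route of 4 moves achieves this: D → F → L → Q → P.
Since 4 matches the lower bound, it is optimal.

4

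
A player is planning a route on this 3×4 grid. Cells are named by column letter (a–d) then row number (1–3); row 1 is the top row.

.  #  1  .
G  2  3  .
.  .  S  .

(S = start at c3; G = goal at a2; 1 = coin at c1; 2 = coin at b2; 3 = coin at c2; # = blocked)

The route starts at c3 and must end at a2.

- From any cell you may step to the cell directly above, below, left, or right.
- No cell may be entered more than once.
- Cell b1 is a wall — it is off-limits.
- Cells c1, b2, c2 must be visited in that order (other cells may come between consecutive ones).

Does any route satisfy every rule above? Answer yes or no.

no

Ignoring the required order, 2 revisit-free routes from c3 to a2 pass through all of c1, b2, and c2; the waypoint orders that occur are c1 → c2 → b2 (2) — never c1 → b2 → c2.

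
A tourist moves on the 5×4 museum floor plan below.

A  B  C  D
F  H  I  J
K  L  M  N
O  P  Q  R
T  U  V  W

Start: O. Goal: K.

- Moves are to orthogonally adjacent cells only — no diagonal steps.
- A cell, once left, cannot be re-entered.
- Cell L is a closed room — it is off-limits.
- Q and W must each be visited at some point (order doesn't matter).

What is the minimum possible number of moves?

11

Any route passes through Q and W in some order between O and K. Summing Manhattan distances along each leg and taking the cheapest ordering (O → Q → W → K) gives a lower bound of 2 + 2 + 5 = 9 moves.
The shortest route satisfying every rule uses 11 moves: O → T → U → V → W → R → Q → M → I → H → F → K.
The bound of 9 isn't tight here; checking systematically, no route of length 9 through 10 satisfies every constraint, so 11 is the minimum.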